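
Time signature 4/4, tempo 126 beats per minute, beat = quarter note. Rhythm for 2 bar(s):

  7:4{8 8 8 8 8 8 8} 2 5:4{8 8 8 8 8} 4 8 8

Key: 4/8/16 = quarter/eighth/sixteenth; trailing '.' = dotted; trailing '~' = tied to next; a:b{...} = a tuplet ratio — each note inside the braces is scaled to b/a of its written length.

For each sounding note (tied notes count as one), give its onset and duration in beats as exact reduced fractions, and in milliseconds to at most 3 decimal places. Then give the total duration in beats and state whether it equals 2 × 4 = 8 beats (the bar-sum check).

1) 0.0ms=0b +136.054ms=2/7b
2) 136.054ms=2/7b +136.054ms=2/7b
3) 272.109ms=4/7b +136.054ms=2/7b
4) 408.163ms=6/7b +136.054ms=2/7b
5) 544.218ms=8/7b +136.054ms=2/7b
6) 680.272ms=10/7b +136.054ms=2/7b
7) 816.327ms=12/7b +136.054ms=2/7b
8) 952.381ms=2b +952.381ms=2b
9) 1904.762ms=4b +190.476ms=2/5b
10) 2095.238ms=22/5b +190.476ms=2/5b
11) 2285.714ms=24/5b +190.476ms=2/5b
12) 2476.19ms=26/5b +190.476ms=2/5b
13) 2666.667ms=28/5b +190.476ms=2/5b
14) 2857.143ms=6b +476.19ms=1b
15) 3333.333ms=7b +238.095ms=1/2b
16) 3571.429ms=15/2b +238.095ms=1/2b
Σ=8b of 8 (126bpm 4/4) — PASS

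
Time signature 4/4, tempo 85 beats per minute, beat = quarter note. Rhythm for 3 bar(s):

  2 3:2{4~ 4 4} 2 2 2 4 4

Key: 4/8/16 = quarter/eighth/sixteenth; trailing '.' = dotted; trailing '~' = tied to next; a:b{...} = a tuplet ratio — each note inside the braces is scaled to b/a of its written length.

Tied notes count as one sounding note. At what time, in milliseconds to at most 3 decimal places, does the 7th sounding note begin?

note 7 onset = 10b = 7058.824ms

1. 0.0ms @ 0 + 1411.765ms (2)
2. 1411.765ms @ 2 + 941.176ms (4/3)
3. 2352.941ms @ 10/3 + 470.588ms (2/3)
4. 2823.529ms @ 4 + 1411.765ms (2)
5. 4235.294ms @ 6 + 1411.765ms (2)
6. 5647.059ms @ 8 + 1411.765ms (2)
7. 7058.824ms @ 10 + 705.882ms (1)
8. 7764.706ms @ 11 + 705.882ms (1)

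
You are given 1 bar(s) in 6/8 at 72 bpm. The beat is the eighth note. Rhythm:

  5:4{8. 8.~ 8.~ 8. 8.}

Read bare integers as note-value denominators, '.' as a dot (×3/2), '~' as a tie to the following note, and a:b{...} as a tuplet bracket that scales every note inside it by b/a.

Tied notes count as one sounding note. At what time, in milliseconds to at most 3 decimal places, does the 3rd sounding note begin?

1. 0.0ms @ 0 + 1000.0ms (6/5)
2. 1000.0ms @ 6/5 + 3000.0ms (18/5)
3. 4000.0ms @ 24/5 + 1000.0ms (6/5)

note 3 onset = 24/5b = 4000.0ms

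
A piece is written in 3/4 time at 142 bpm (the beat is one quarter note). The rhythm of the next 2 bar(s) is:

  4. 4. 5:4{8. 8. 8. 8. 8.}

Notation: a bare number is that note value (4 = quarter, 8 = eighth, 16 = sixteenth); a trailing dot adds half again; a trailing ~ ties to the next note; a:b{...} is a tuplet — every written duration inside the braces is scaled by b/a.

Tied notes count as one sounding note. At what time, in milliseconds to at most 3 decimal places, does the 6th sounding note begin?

1. 0.0ms @ 0 + 633.803ms (3/2)
2. 633.803ms @ 3/2 + 633.803ms (3/2)
3. 1267.606ms @ 3 + 253.521ms (3/5)
4. 1521.127ms @ 18/5 + 253.521ms (3/5)
5. 1774.648ms @ 21/5 + 253.521ms (3/5)
6. 2028.169ms @ 24/5 + 253.521ms (3/5)
7. 2281.69ms @ 27/5 + 253.521ms (3/5)

note 6 onset = 24/5b = 2028.169ms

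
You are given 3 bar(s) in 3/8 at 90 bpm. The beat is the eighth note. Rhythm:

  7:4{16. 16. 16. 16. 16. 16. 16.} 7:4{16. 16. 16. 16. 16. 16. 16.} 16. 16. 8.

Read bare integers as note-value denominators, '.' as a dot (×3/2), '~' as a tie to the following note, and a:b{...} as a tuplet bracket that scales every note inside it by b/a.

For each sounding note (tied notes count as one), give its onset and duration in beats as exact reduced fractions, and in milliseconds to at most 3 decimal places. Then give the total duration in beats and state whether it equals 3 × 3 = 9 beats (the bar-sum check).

1) 0.0ms=0b +285.714ms=3/7b
2) 285.714ms=3/7b +285.714ms=3/7b
3) 571.429ms=6/7b +285.714ms=3/7b
4) 857.143ms=9/7b +285.714ms=3/7b
5) 1142.857ms=12/7b +285.714ms=3/7b
6) 1428.571ms=15/7b +285.714ms=3/7b
7) 1714.286ms=18/7b +285.714ms=3/7b
8) 2000.0ms=3b +285.714ms=3/7b
9) 2285.714ms=24/7b +285.714ms=3/7b
10) 2571.429ms=27/7b +285.714ms=3/7b
11) 2857.143ms=30/7b +285.714ms=3/7b
12) 3142.857ms=33/7b +285.714ms=3/7b
13) 3428.571ms=36/7b +285.714ms=3/7b
14) 3714.286ms=39/7b +285.714ms=3/7b
15) 4000.0ms=6b +500.0ms=3/4b
16) 4500.0ms=27/4b +500.0ms=3/4b
17) 5000.0ms=15/2b +1000.0ms=3/2b
Σ=9b of 9 (90bpm 3/8) — PASS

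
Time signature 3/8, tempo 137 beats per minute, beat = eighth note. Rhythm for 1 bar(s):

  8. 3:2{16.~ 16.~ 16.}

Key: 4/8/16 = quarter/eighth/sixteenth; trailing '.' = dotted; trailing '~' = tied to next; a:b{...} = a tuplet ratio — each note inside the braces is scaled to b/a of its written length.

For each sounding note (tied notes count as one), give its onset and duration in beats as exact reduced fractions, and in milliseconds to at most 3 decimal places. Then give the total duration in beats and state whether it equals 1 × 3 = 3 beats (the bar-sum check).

1) 0.0ms=0b +656.934ms=3/2b
2) 656.934ms=3/2b +656.934ms=3/2b
Σ=3b of 3 (137bpm 3/8) — PASS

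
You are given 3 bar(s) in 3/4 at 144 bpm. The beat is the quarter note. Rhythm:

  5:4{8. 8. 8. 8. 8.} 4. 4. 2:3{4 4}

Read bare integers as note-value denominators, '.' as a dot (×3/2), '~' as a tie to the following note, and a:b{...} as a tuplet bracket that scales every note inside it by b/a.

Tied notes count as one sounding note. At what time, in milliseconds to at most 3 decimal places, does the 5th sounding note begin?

note 5 onset = 12/5b = 1000.0ms

1. 0.0ms @ 0 + 250.0ms (3/5)
2. 250.0ms @ 3/5 + 250.0ms (3/5)
3. 500.0ms @ 6/5 + 250.0ms (3/5)
4. 750.0ms @ 9/5 + 250.0ms (3/5)
5. 1000.0ms @ 12/5 + 250.0ms (3/5)
6. 1250.0ms @ 3 + 625.0ms (3/2)
7. 1875.0ms @ 9/2 + 625.0ms (3/2)
8. 2500.0ms @ 6 + 625.0ms (3/2)
9. 3125.0ms @ 15/2 + 625.0ms (3/2)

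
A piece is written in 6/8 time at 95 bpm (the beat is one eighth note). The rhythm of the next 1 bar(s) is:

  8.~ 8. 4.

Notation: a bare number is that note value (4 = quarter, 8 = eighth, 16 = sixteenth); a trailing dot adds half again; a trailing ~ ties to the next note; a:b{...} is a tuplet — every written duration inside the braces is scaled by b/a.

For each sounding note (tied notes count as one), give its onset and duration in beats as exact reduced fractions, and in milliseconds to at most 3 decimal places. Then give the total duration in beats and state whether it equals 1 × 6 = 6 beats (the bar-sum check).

1) 0.0ms=0b +1894.737ms=3b
2) 1894.737ms=3b +1894.737ms=3b
Σ=6b of 6 (95bpm 6/8) — PASS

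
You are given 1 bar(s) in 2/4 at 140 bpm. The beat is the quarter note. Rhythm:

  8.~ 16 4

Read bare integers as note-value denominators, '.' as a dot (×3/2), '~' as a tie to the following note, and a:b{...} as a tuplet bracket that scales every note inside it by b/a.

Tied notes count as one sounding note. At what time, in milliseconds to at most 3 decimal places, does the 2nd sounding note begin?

1. 0.0ms @ 0 + 428.571ms (1)
2. 428.571ms @ 1 + 428.571ms (1)

note 2 onset = 1b = 428.571ms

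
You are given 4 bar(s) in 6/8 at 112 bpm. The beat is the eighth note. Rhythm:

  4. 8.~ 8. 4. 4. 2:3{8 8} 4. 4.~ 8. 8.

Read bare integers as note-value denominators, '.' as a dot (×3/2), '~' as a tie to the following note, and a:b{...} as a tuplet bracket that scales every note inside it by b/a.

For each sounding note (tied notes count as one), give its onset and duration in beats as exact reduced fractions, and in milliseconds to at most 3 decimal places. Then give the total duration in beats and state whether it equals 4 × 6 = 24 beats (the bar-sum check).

1) 0.0ms=0b +1607.143ms=3b
2) 1607.143ms=3b +1607.143ms=3b
3) 3214.286ms=6b +1607.143ms=3b
4) 4821.429ms=9b +1607.143ms=3b
5) 6428.571ms=12b +803.571ms=3/2b
6) 7232.143ms=27/2b +803.571ms=3/2b
7) 8035.714ms=15b +1607.143ms=3b
8) 9642.857ms=18b +2410.714ms=9/2b
9) 12053.571ms=45/2b +803.571ms=3/2b
Σ=24b of 24 (112bpm 6/8) — PASS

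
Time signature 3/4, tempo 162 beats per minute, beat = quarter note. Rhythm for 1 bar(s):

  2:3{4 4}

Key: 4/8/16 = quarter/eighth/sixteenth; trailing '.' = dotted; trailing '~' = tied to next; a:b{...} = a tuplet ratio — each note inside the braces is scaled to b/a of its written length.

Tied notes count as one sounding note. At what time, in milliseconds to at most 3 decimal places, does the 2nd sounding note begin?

note 2 onset = 3/2b = 555.556ms

1. 0.0ms @ 0 + 555.556ms (3/2)
2. 555.556ms @ 3/2 + 555.556ms (3/2)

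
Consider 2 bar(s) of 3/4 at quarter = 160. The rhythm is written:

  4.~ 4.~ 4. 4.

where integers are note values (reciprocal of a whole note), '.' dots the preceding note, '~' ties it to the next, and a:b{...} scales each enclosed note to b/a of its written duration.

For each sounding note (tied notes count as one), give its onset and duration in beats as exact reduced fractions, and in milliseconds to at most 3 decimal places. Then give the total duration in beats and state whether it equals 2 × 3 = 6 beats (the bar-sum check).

1) 0.0ms=0b +1687.5ms=9/2b
2) 1687.5ms=9/2b +562.5ms=3/2b
Σ=6b of 6 (160bpm 3/4) — PASS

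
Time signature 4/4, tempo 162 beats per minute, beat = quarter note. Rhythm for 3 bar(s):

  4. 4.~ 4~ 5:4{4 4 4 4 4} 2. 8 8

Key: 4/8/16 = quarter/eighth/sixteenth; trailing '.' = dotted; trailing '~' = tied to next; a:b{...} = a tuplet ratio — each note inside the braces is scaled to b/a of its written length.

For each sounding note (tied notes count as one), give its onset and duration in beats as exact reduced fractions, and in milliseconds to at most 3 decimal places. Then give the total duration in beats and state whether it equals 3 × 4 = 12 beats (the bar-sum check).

1) 0.0ms=0b +555.556ms=3/2b
2) 555.556ms=3/2b +1222.222ms=33/10b
3) 1777.778ms=24/5b +296.296ms=4/5b
4) 2074.074ms=28/5b +296.296ms=4/5b
5) 2370.37ms=32/5b +296.296ms=4/5b
6) 2666.667ms=36/5b +296.296ms=4/5b
7) 2962.963ms=8b +1111.111ms=3b
8) 4074.074ms=11b +185.185ms=1/2b
9) 4259.259ms=23/2b +185.185ms=1/2b
Σ=12b of 12 (162bpm 4/4) — PASS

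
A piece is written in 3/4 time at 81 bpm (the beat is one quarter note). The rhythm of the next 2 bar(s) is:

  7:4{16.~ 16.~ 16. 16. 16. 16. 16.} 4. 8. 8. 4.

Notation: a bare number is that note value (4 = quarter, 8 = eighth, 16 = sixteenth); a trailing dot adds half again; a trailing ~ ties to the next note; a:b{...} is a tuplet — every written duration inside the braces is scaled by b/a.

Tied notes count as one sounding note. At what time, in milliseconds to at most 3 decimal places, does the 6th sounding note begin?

note 6 onset = 3/2b = 1111.111ms

1. 0.0ms @ 0 + 476.19ms (9/14)
2. 476.19ms @ 9/14 + 158.73ms (3/14)
3. 634.921ms @ 6/7 + 158.73ms (3/14)
4. 793.651ms @ 15/14 + 158.73ms (3/14)
5. 952.381ms @ 9/7 + 158.73ms (3/14)
6. 1111.111ms @ 3/2 + 1111.111ms (3/2)
7. 2222.222ms @ 3 + 555.556ms (3/4)
8. 2777.778ms @ 15/4 + 555.556ms (3/4)
9. 3333.333ms @ 9/2 + 1111.111ms (3/2)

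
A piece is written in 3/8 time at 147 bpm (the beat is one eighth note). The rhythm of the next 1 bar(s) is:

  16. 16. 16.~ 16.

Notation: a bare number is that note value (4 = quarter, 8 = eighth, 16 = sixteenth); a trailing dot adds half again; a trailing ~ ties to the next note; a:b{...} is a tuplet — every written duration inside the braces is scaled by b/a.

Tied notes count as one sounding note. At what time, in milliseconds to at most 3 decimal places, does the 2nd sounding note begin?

note 2 onset = 3/4b = 306.122ms

1. 0.0ms @ 0 + 306.122ms (3/4)
2. 306.122ms @ 3/4 + 306.122ms (3/4)
3. 612.245ms @ 3/2 + 612.245ms (3/2)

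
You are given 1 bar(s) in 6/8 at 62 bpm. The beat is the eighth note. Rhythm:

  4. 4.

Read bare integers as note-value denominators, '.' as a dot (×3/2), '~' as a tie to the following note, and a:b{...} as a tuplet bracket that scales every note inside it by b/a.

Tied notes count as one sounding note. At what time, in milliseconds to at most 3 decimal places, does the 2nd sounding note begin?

note 2 onset = 3b = 2903.226ms

1. 0.0ms @ 0 + 2903.226ms (3)
2. 2903.226ms @ 3 + 2903.226ms (3)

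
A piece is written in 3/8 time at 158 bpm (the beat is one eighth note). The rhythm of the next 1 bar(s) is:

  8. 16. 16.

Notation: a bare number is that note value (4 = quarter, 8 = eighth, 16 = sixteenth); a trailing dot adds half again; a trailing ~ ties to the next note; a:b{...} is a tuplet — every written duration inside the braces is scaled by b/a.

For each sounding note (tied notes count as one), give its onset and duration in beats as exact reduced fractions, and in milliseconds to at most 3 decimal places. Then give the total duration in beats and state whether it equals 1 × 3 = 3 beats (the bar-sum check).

1) 0.0ms=0b +569.62ms=3/2b
2) 569.62ms=3/2b +284.81ms=3/4b
3) 854.43ms=9/4b +284.81ms=3/4b
Σ=3b of 3 (158bpm 3/8) — PASS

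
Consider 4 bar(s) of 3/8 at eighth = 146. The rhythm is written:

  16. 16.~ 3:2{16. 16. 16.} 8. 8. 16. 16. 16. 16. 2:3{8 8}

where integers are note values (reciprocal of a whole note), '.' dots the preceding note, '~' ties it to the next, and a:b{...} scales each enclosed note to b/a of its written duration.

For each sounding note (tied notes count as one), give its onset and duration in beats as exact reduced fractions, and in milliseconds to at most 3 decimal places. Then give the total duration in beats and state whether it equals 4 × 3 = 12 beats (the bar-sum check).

1) 0.0ms=0b +308.219ms=3/4b
2) 308.219ms=3/4b +513.699ms=5/4b
3) 821.918ms=2b +205.479ms=1/2b
4) 1027.397ms=5/2b +205.479ms=1/2b
5) 1232.877ms=3b +616.438ms=3/2b
6) 1849.315ms=9/2b +616.438ms=3/2b
7) 2465.753ms=6b +308.219ms=3/4b
8) 2773.973ms=27/4b +308.219ms=3/4b
9) 3082.192ms=15/2b +308.219ms=3/4b
10) 3390.411ms=33/4b +308.219ms=3/4b
11) 3698.63ms=9b +616.438ms=3/2b
12) 4315.068ms=21/2b +616.438ms=3/2b
Σ=12b of 12 (146bpm 3/8) — PASS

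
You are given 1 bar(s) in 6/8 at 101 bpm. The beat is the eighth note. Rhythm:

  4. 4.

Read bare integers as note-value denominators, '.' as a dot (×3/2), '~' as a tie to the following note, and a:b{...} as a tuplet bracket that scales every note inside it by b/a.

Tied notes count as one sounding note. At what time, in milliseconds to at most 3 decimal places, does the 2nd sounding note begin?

1. 0.0ms @ 0 + 1782.178ms (3)
2. 1782.178ms @ 3 + 1782.178ms (3)

note 2 onset = 3b = 1782.178ms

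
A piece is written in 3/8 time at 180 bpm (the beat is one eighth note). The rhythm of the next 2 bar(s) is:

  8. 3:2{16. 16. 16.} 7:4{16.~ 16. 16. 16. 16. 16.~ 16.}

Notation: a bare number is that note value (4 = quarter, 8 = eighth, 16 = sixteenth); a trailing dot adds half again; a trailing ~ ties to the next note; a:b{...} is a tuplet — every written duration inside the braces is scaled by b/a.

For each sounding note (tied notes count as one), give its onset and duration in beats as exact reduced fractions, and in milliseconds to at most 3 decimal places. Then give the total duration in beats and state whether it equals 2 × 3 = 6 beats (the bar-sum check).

1) 0.0ms=0b +500.0ms=3/2b
2) 500.0ms=3/2b +166.667ms=1/2b
3) 666.667ms=2b +166.667ms=1/2b
4) 833.333ms=5/2b +166.667ms=1/2b
5) 1000.0ms=3b +285.714ms=6/7b
6) 1285.714ms=27/7b +142.857ms=3/7b
7) 1428.571ms=30/7b +142.857ms=3/7b
8) 1571.429ms=33/7b +142.857ms=3/7b
9) 1714.286ms=36/7b +285.714ms=6/7b
Σ=6b of 6 (180bpm 3/8) — PASS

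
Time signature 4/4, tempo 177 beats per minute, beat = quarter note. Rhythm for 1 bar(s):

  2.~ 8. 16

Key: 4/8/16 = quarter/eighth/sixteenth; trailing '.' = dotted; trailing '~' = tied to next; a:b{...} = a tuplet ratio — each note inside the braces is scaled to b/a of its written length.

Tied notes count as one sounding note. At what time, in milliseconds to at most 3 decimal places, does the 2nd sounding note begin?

note 2 onset = 15/4b = 1271.186ms

1. 0.0ms @ 0 + 1271.186ms (15/4)
2. 1271.186ms @ 15/4 + 84.746ms (1/4)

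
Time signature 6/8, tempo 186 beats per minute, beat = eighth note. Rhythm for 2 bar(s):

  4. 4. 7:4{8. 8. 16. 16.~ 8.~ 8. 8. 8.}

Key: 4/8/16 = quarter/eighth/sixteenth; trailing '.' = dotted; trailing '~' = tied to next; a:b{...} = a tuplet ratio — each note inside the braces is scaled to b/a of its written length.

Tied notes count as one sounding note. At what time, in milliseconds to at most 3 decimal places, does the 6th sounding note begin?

note 6 onset = 57/7b = 2626.728ms

1. 0.0ms @ 0 + 967.742ms (3)
2. 967.742ms @ 3 + 967.742ms (3)
3. 1935.484ms @ 6 + 276.498ms (6/7)
4. 2211.982ms @ 48/7 + 276.498ms (6/7)
5. 2488.479ms @ 54/7 + 138.249ms (3/7)
6. 2626.728ms @ 57/7 + 691.244ms (15/7)
7. 3317.972ms @ 72/7 + 276.498ms (6/7)
8. 3594.47ms @ 78/7 + 276.498ms (6/7)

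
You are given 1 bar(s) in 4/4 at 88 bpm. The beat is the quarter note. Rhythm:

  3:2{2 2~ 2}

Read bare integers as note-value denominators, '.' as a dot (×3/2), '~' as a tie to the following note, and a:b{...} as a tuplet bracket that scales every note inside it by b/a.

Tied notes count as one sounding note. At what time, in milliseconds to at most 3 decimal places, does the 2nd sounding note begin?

1. 0.0ms @ 0 + 909.091ms (4/3)
2. 909.091ms @ 4/3 + 1818.182ms (8/3)

note 2 onset = 4/3b = 909.091ms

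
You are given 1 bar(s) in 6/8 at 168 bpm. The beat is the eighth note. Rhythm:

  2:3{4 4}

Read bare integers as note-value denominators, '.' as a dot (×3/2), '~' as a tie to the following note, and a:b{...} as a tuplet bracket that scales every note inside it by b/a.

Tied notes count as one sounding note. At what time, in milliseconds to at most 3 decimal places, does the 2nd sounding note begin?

note 2 onset = 3b = 1071.429ms

1. 0.0ms @ 0 + 1071.429ms (3)
2. 1071.429ms @ 3 + 1071.429ms (3)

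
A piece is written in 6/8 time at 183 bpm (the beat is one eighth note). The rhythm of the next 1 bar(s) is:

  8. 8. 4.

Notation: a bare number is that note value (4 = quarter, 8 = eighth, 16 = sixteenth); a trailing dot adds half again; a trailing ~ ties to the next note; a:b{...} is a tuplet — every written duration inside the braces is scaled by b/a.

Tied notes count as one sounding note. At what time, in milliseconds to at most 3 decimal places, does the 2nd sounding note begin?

note 2 onset = 3/2b = 491.803ms

1. 0.0ms @ 0 + 491.803ms (3/2)
2. 491.803ms @ 3/2 + 491.803ms (3/2)
3. 983.607ms @ 3 + 983.607ms (3)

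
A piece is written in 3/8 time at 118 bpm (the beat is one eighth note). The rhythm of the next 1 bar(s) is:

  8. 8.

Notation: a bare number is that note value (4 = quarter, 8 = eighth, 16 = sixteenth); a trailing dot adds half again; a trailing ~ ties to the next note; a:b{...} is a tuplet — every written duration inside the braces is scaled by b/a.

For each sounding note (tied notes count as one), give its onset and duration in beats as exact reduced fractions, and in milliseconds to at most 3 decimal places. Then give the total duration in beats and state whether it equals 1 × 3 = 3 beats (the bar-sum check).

1) 0.0ms=0b +762.712ms=3/2b
2) 762.712ms=3/2b +762.712ms=3/2b
Σ=3b of 3 (118bpm 3/8) — PASS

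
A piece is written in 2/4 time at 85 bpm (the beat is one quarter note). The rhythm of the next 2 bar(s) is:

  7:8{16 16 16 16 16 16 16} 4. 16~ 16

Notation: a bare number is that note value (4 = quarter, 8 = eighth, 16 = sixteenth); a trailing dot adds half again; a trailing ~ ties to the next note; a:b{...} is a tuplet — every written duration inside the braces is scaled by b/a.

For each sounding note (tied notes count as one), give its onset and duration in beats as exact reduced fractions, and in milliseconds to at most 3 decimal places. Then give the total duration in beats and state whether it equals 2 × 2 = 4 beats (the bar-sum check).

1) 0.0ms=0b +201.681ms=2/7b
2) 201.681ms=2/7b +201.681ms=2/7b
3) 403.361ms=4/7b +201.681ms=2/7b
4) 605.042ms=6/7b +201.681ms=2/7b
5) 806.723ms=8/7b +201.681ms=2/7b
6) 1008.403ms=10/7b +201.681ms=2/7b
7) 1210.084ms=12/7b +201.681ms=2/7b
8) 1411.765ms=2b +1058.824ms=3/2b
9) 2470.588ms=7/2b +352.941ms=1/2b
Σ=4b of 4 (85bpm 2/4) — PASS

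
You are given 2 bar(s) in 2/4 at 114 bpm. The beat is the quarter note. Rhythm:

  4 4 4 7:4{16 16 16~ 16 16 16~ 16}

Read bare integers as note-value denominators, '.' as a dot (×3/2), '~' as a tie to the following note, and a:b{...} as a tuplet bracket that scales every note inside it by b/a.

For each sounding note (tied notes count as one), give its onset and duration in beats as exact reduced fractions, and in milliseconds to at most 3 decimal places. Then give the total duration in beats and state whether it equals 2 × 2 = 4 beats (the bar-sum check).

1) 0.0ms=0b +526.316ms=1b
2) 526.316ms=1b +526.316ms=1b
3) 1052.632ms=2b +526.316ms=1b
4) 1578.947ms=3b +75.188ms=1/7b
5) 1654.135ms=22/7b +75.188ms=1/7b
6) 1729.323ms=23/7b +150.376ms=2/7b
7) 1879.699ms=25/7b +75.188ms=1/7b
8) 1954.887ms=26/7b +150.376ms=2/7b
Σ=4b of 4 (114bpm 2/4) — PASS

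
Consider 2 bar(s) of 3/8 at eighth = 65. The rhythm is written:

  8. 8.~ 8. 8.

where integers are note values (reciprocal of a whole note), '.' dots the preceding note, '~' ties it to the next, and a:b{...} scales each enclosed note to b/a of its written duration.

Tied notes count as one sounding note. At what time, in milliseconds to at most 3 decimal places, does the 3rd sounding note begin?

note 3 onset = 9/2b = 4153.846ms

1. 0.0ms @ 0 + 1384.615ms (3/2)
2. 1384.615ms @ 3/2 + 2769.231ms (3)
3. 4153.846ms @ 9/2 + 1384.615ms (3/2)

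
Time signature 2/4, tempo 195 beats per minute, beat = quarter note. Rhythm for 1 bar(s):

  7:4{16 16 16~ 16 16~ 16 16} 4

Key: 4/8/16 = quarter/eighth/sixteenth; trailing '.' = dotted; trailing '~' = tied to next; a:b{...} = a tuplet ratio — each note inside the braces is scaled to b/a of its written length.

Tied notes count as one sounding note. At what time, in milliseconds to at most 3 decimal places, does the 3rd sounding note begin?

note 3 onset = 2/7b = 87.912ms

1. 0.0ms @ 0 + 43.956ms (1/7)
2. 43.956ms @ 1/7 + 43.956ms (1/7)
3. 87.912ms @ 2/7 + 87.912ms (2/7)
4. 175.824ms @ 4/7 + 87.912ms (2/7)
5. 263.736ms @ 6/7 + 43.956ms (1/7)
6. 307.692ms @ 1 + 307.692ms (1)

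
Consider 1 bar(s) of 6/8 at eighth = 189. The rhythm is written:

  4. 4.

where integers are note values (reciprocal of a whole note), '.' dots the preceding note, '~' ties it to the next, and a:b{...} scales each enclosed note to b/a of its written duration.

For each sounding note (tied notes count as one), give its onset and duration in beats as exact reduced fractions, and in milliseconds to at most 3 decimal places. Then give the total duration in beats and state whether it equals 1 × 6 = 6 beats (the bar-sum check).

1) 0.0ms=0b +952.381ms=3b
2) 952.381ms=3b +952.381ms=3b
Σ=6b of 6 (189bpm 6/8) — PASS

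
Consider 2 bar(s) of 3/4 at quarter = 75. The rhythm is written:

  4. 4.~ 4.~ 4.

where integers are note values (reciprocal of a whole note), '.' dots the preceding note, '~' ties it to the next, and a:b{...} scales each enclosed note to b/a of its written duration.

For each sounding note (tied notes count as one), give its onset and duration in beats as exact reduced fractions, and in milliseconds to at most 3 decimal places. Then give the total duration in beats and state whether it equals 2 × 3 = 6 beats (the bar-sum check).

1) 0.0ms=0b +1200.0ms=3/2b
2) 1200.0ms=3/2b +3600.0ms=9/2b
Σ=6b of 6 (75bpm 3/4) — PASS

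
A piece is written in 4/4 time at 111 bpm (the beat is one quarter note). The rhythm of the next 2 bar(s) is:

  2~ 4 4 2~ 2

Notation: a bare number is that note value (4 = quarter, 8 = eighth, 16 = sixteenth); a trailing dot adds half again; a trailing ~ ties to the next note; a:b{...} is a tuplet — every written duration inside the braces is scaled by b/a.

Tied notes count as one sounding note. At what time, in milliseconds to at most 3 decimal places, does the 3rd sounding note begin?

note 3 onset = 4b = 2162.162ms

1. 0.0ms @ 0 + 1621.622ms (3)
2. 1621.622ms @ 3 + 540.541ms (1)
3. 2162.162ms @ 4 + 2162.162ms (4)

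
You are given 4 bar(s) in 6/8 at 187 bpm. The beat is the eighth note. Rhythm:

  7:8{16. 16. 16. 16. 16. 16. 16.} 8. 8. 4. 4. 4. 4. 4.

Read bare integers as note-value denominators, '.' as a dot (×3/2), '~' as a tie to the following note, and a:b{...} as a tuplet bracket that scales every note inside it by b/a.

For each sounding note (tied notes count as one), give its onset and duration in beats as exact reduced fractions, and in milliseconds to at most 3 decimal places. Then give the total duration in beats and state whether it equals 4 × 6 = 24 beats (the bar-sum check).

1) 0.0ms=0b +275.019ms=6/7b
2) 275.019ms=6/7b +275.019ms=6/7b
3) 550.038ms=12/7b +275.019ms=6/7b
4) 825.057ms=18/7b +275.019ms=6/7b
5) 1100.076ms=24/7b +275.019ms=6/7b
6) 1375.095ms=30/7b +275.019ms=6/7b
7) 1650.115ms=36/7b +275.019ms=6/7b
8) 1925.134ms=6b +481.283ms=3/2b
9) 2406.417ms=15/2b +481.283ms=3/2b
10) 2887.701ms=9b +962.567ms=3b
11) 3850.267ms=12b +962.567ms=3b
12) 4812.834ms=15b +962.567ms=3b
13) 5775.401ms=18b +962.567ms=3b
14) 6737.968ms=21b +962.567ms=3b
Σ=24b of 24 (187bpm 6/8) — PASS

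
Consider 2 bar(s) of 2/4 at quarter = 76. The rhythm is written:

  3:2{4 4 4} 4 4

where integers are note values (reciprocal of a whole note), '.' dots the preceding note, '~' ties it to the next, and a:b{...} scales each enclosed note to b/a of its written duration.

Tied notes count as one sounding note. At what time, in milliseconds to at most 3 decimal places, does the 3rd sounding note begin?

1. 0.0ms @ 0 + 526.316ms (2/3)
2. 526.316ms @ 2/3 + 526.316ms (2/3)
3. 1052.632ms @ 4/3 + 526.316ms (2/3)
4. 1578.947ms @ 2 + 789.474ms (1)
5. 2368.421ms @ 3 + 789.474ms (1)

note 3 onset = 4/3b = 1052.632ms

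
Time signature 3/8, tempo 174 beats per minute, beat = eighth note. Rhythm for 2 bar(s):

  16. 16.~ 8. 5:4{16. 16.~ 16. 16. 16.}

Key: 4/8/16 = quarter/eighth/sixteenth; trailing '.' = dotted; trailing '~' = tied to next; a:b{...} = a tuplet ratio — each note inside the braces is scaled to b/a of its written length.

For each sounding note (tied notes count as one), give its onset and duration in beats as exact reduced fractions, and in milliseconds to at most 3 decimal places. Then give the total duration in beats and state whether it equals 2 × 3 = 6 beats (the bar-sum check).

1) 0.0ms=0b +258.621ms=3/4b
2) 258.621ms=3/4b +775.862ms=9/4b
3) 1034.483ms=3b +206.897ms=3/5b
4) 1241.379ms=18/5b +413.793ms=6/5b
5) 1655.172ms=24/5b +206.897ms=3/5b
6) 1862.069ms=27/5b +206.897ms=3/5b
Σ=6b of 6 (174bpm 3/8) — PASS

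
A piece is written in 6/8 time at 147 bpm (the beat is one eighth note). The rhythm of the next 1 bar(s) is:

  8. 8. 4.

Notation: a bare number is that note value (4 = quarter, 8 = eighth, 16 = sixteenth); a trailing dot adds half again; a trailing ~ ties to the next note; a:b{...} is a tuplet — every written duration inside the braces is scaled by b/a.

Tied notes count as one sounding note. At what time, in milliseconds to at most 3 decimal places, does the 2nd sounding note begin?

1. 0.0ms @ 0 + 612.245ms (3/2)
2. 612.245ms @ 3/2 + 612.245ms (3/2)
3. 1224.49ms @ 3 + 1224.49ms (3)

note 2 onset = 3/2b = 612.245ms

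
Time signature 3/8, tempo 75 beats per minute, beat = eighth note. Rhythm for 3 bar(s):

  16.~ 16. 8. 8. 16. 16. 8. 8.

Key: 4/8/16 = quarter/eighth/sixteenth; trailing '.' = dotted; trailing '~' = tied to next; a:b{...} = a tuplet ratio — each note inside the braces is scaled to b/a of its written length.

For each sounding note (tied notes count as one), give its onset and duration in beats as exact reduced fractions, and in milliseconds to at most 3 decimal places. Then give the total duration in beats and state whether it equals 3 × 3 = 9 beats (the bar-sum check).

1) 0.0ms=0b +1200.0ms=3/2b
2) 1200.0ms=3/2b +1200.0ms=3/2b
3) 2400.0ms=3b +1200.0ms=3/2b
4) 3600.0ms=9/2b +600.0ms=3/4b
5) 4200.0ms=21/4b +600.0ms=3/4b
6) 4800.0ms=6b +1200.0ms=3/2b
7) 6000.0ms=15/2b +1200.0ms=3/2b
Σ=9b of 9 (75bpm 3/8) — PASS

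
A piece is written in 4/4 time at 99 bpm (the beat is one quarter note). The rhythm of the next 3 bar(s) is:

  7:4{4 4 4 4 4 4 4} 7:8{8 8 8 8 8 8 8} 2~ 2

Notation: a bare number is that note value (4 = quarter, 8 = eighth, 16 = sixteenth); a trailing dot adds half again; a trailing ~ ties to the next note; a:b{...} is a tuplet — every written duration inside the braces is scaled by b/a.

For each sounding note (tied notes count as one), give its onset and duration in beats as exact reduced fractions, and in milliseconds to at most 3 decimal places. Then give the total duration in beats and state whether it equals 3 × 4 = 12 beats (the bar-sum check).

1) 0.0ms=0b +346.32ms=4/7b
2) 346.32ms=4/7b +346.32ms=4/7b
3) 692.641ms=8/7b +346.32ms=4/7b
4) 1038.961ms=12/7b +346.32ms=4/7b
5) 1385.281ms=16/7b +346.32ms=4/7b
6) 1731.602ms=20/7b +346.32ms=4/7b
7) 2077.922ms=24/7b +346.32ms=4/7b
8) 2424.242ms=4b +346.32ms=4/7b
9) 2770.563ms=32/7b +346.32ms=4/7b
10) 3116.883ms=36/7b +346.32ms=4/7b
11) 3463.203ms=40/7b +346.32ms=4/7b
12) 3809.524ms=44/7b +346.32ms=4/7b
13) 4155.844ms=48/7b +346.32ms=4/7b
14) 4502.165ms=52/7b +346.32ms=4/7b
15) 4848.485ms=8b +2424.242ms=4b
Σ=12b of 12 (99bpm 4/4) — PASS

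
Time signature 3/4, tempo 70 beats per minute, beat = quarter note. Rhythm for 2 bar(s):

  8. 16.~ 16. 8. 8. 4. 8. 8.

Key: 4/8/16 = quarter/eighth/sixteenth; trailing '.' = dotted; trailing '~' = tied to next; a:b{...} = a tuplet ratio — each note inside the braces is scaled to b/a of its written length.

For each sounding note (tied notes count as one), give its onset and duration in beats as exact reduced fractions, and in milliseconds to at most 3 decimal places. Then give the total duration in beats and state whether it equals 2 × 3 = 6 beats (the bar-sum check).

1) 0.0ms=0b +642.857ms=3/4b
2) 642.857ms=3/4b +642.857ms=3/4b
3) 1285.714ms=3/2b +642.857ms=3/4b
4) 1928.571ms=9/4b +642.857ms=3/4b
5) 2571.429ms=3b +1285.714ms=3/2b
6) 3857.143ms=9/2b +642.857ms=3/4b
7) 4500.0ms=21/4b +642.857ms=3/4b
Σ=6b of 6 (70bpm 3/4) — PASS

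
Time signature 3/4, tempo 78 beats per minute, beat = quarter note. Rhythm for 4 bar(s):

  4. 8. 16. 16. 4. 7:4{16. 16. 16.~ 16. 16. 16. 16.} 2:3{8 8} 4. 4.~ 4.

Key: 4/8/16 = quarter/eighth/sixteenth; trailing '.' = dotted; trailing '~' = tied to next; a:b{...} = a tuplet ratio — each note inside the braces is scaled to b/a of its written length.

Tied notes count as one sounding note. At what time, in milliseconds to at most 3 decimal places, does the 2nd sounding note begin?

1. 0.0ms @ 0 + 1153.846ms (3/2)
2. 1153.846ms @ 3/2 + 576.923ms (3/4)
3. 1730.769ms @ 9/4 + 288.462ms (3/8)
4. 2019.231ms @ 21/8 + 288.462ms (3/8)
5. 2307.692ms @ 3 + 1153.846ms (3/2)
6. 3461.538ms @ 9/2 + 164.835ms (3/14)
7. 3626.374ms @ 33/7 + 164.835ms (3/14)
8. 3791.209ms @ 69/14 + 329.67ms (3/7)
9. 4120.879ms @ 75/14 + 164.835ms (3/14)
10. 4285.714ms @ 39/7 + 164.835ms (3/14)
11. 4450.549ms @ 81/14 + 164.835ms (3/14)
12. 4615.385ms @ 6 + 576.923ms (3/4)
13. 5192.308ms @ 27/4 + 576.923ms (3/4)
14. 5769.231ms @ 15/2 + 1153.846ms (3/2)
15. 6923.077ms @ 9 + 2307.692ms (3)

note 2 onset = 3/2b = 1153.846ms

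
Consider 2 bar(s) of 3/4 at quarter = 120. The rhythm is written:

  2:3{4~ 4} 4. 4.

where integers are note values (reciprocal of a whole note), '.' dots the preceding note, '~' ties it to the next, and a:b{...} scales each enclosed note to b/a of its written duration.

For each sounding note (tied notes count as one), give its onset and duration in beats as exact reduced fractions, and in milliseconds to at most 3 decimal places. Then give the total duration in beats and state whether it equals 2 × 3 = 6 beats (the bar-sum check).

1) 0.0ms=0b +1500.0ms=3b
2) 1500.0ms=3b +750.0ms=3/2b
3) 2250.0ms=9/2b +750.0ms=3/2b
Σ=6b of 6 (120bpm 3/4) — PASS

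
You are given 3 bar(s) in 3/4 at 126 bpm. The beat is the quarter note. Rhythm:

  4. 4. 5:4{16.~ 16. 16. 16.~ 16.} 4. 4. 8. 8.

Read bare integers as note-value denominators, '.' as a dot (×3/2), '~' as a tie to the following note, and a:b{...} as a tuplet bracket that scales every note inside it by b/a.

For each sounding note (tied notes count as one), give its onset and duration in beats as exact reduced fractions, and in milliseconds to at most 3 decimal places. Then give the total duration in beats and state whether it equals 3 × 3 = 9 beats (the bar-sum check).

1) 0.0ms=0b +714.286ms=3/2b
2) 714.286ms=3/2b +714.286ms=3/2b
3) 1428.571ms=3b +285.714ms=3/5b
4) 1714.286ms=18/5b +142.857ms=3/10b
5) 1857.143ms=39/10b +285.714ms=3/5b
6) 2142.857ms=9/2b +714.286ms=3/2b
7) 2857.143ms=6b +714.286ms=3/2b
8) 3571.429ms=15/2b +357.143ms=3/4b
9) 3928.571ms=33/4b +357.143ms=3/4b
Σ=9b of 9 (126bpm 3/4) — PASS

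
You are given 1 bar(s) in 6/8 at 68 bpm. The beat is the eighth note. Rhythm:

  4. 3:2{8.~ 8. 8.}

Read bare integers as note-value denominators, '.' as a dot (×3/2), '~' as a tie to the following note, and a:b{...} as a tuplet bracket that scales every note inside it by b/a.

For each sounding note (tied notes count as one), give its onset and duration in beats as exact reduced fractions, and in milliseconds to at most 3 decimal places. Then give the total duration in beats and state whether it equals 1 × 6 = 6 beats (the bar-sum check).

1) 0.0ms=0b +2647.059ms=3b
2) 2647.059ms=3b +1764.706ms=2b
3) 4411.765ms=5b +882.353ms=1b
Σ=6b of 6 (68bpm 6/8) — PASS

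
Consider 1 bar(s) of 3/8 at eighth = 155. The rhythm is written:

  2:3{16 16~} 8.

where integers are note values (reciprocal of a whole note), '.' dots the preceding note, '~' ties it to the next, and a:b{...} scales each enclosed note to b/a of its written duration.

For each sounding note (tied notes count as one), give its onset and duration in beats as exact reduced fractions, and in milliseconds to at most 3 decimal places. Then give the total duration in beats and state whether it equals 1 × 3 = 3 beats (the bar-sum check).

1) 0.0ms=0b +290.323ms=3/4b
2) 290.323ms=3/4b +870.968ms=9/4b
Σ=3b of 3 (155bpm 3/8) — PASS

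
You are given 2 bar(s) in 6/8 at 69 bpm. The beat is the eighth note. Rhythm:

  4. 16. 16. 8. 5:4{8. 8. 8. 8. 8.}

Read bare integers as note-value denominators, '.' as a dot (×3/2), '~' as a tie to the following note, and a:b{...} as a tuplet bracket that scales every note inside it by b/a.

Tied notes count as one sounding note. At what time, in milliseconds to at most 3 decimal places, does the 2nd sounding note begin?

1. 0.0ms @ 0 + 2608.696ms (3)
2. 2608.696ms @ 3 + 652.174ms (3/4)
3. 3260.87ms @ 15/4 + 652.174ms (3/4)
4. 3913.043ms @ 9/2 + 1304.348ms (3/2)
5. 5217.391ms @ 6 + 1043.478ms (6/5)
6. 6260.87ms @ 36/5 + 1043.478ms (6/5)
7. 7304.348ms @ 42/5 + 1043.478ms (6/5)
8. 8347.826ms @ 48/5 + 1043.478ms (6/5)
9. 9391.304ms @ 54/5 + 1043.478ms (6/5)

note 2 onset = 3b = 2608.696ms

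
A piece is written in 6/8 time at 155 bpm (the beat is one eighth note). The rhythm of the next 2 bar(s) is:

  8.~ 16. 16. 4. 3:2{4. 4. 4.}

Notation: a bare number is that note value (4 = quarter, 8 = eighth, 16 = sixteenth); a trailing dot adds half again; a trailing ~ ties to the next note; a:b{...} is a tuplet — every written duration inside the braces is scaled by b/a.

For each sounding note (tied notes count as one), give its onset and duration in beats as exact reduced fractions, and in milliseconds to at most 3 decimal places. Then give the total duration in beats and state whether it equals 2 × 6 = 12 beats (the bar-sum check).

1) 0.0ms=0b +870.968ms=9/4b
2) 870.968ms=9/4b +290.323ms=3/4b
3) 1161.29ms=3b +1161.29ms=3b
4) 2322.581ms=6b +774.194ms=2b
5) 3096.774ms=8b +774.194ms=2b
6) 3870.968ms=10b +774.194ms=2b
Σ=12b of 12 (155bpm 6/8) — PASS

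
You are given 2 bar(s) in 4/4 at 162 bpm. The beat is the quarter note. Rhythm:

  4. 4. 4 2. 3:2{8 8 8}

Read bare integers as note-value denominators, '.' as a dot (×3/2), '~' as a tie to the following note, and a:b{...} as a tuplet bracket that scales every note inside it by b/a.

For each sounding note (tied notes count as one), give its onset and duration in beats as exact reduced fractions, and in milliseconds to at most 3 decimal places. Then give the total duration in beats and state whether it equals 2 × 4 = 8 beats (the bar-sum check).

1) 0.0ms=0b +555.556ms=3/2b
2) 555.556ms=3/2b +555.556ms=3/2b
3) 1111.111ms=3b +370.37ms=1b
4) 1481.481ms=4b +1111.111ms=3b
5) 2592.593ms=7b +123.457ms=1/3b
6) 2716.049ms=22/3b +123.457ms=1/3b
7) 2839.506ms=23/3b +123.457ms=1/3b
Σ=8b of 8 (162bpm 4/4) — PASS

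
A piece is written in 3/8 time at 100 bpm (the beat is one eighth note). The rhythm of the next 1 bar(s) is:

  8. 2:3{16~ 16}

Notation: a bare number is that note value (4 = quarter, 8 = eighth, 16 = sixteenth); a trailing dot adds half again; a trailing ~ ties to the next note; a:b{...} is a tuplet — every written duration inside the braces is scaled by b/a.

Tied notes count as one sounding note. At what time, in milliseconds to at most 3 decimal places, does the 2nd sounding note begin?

1. 0.0ms @ 0 + 900.0ms (3/2)
2. 900.0ms @ 3/2 + 900.0ms (3/2)

note 2 onset = 3/2b = 900.0ms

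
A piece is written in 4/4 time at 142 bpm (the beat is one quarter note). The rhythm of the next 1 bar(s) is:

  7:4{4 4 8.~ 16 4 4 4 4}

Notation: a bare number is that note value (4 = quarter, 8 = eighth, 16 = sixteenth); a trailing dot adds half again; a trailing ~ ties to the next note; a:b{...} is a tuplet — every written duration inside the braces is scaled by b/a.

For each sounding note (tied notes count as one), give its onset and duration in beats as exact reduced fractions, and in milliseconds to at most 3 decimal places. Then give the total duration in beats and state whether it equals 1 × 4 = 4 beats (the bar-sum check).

1) 0.0ms=0b +241.449ms=4/7b
2) 241.449ms=4/7b +241.449ms=4/7b
3) 482.897ms=8/7b +241.449ms=4/7b
4) 724.346ms=12/7b +241.449ms=4/7b
5) 965.795ms=16/7b +241.449ms=4/7b
6) 1207.243ms=20/7b +241.449ms=4/7b
7) 1448.692ms=24/7b +241.449ms=4/7b
Σ=4b of 4 (142bpm 4/4) — PASS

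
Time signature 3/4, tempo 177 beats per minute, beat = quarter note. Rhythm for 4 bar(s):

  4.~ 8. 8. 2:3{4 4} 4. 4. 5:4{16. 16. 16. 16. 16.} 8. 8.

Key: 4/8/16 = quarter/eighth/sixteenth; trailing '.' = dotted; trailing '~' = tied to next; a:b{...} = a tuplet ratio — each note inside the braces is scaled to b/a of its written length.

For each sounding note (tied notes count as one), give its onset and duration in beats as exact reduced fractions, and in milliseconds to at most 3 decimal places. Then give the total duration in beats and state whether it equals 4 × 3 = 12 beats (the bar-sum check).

1) 0.0ms=0b +762.712ms=9/4b
2) 762.712ms=9/4b +254.237ms=3/4b
3) 1016.949ms=3b +508.475ms=3/2b
4) 1525.424ms=9/2b +508.475ms=3/2b
5) 2033.898ms=6b +508.475ms=3/2b
6) 2542.373ms=15/2b +508.475ms=3/2b
7) 3050.847ms=9b +101.695ms=3/10b
8) 3152.542ms=93/10b +101.695ms=3/10b
9) 3254.237ms=48/5b +101.695ms=3/10b
10) 3355.932ms=99/10b +101.695ms=3/10b
11) 3457.627ms=51/5b +101.695ms=3/10b
12) 3559.322ms=21/2b +254.237ms=3/4b
13) 3813.559ms=45/4b +254.237ms=3/4b
Σ=12b of 12 (177bpm 3/4) — PASS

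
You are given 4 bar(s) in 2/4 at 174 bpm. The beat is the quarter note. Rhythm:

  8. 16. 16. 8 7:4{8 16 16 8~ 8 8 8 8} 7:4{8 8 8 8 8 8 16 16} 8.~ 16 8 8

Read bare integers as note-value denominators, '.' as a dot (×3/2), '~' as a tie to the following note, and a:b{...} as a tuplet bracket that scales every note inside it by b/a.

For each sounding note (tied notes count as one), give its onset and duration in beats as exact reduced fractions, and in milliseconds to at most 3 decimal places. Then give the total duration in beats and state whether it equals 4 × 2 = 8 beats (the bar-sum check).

1) 0.0ms=0b +258.621ms=3/4b
2) 258.621ms=3/4b +129.31ms=3/8b
3) 387.931ms=9/8b +129.31ms=3/8b
4) 517.241ms=3/2b +172.414ms=1/2b
5) 689.655ms=2b +98.522ms=2/7b
6) 788.177ms=16/7b +49.261ms=1/7b
7) 837.438ms=17/7b +49.261ms=1/7b
8) 886.7ms=18/7b +197.044ms=4/7b
9) 1083.744ms=22/7b +98.522ms=2/7b
10) 1182.266ms=24/7b +98.522ms=2/7b
11) 1280.788ms=26/7b +98.522ms=2/7b
12) 1379.31ms=4b +98.522ms=2/7b
13) 1477.833ms=30/7b +98.522ms=2/7b
14) 1576.355ms=32/7b +98.522ms=2/7b
15) 1674.877ms=34/7b +98.522ms=2/7b
16) 1773.399ms=36/7b +98.522ms=2/7b
17) 1871.921ms=38/7b +98.522ms=2/7b
18) 1970.443ms=40/7b +49.261ms=1/7b
19) 2019.704ms=41/7b +49.261ms=1/7b
20) 2068.966ms=6b +344.828ms=1b
21) 2413.793ms=7b +172.414ms=1/2b
22) 2586.207ms=15/2b +172.414ms=1/2b
Σ=8b of 8 (174bpm 2/4) — PASS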